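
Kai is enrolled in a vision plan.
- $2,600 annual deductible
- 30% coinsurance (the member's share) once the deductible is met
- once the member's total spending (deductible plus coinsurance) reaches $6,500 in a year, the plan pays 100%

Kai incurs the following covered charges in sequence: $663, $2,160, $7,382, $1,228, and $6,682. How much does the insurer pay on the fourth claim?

$859.60

Claim 1 — $663: fully absorbed by the deductible. Member pays $663; OOP now $663. Insurer: $663 − $663 = $0.
Claim 2 — $2,160: $1,937 finishes the deductible; $223 goes to coinsurance; coinsurance $223 × 30% = $66.90. Member pays $2,003.90; OOP now $2,666.90. Plan pays $2,160 − $2,003.90 = $156.10.
Claim 3 — $7,382: deductible already satisfied, so member's share is 30% × $7,382 = $2,214.60. Cost to member: $2,214.60. OOP to date $4,881.50. Insurer: $7,382 − $2,214.60 = $5,167.40.
Claim 4 — $1,228: deductible met; 30% of $1,228 = $368.40. Member pays $368.40; OOP now $5,249.90. Plan pays $1,228 − $368.40 = $859.60.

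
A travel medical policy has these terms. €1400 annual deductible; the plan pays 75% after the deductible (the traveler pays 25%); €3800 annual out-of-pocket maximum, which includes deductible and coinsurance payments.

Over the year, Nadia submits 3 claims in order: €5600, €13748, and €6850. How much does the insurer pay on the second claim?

€12398

#1 (€5600): deductible takes €1400, €4200 remains; traveler's 25% is €1050. Cost to traveler: €2450. OOP to date €2450. Insurer: €5600 − €2450 = €3150.
#2 (€13748): 25% coinsurance on €13748 = €3437. OOP would hit €5887 > €3800, so the cap limits the traveler to €3800 − €2450 = €1350. Insurer: €13748 − €1350 = €12398.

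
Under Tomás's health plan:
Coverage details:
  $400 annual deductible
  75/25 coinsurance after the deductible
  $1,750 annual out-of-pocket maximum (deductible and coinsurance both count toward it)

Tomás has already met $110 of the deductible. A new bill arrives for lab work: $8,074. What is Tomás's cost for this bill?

Deductible still to meet: $400 − $110 = $290.
After the $290 deductible portion, $8,074 − $290 = $7,784 is subject to coinsurance.
Patient's 25% share of $7,784 is $1,946.
Patient responsibility before any cap: $290 + $1,946 = $2,236.
Adding $2,236 to the $110 already spent would give $2,346, which exceeds the $1,750 cap; the patient pays just $1,750 − $110 = $1,640.

$1,640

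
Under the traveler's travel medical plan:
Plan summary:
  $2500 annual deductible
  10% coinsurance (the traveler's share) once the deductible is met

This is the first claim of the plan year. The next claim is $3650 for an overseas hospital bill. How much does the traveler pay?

$2615

Nothing has been paid toward the $2500 deductible, so the first $2500 of this charge is applied there.
After the $2500 deductible portion, $3650 − $2500 = $1150 is subject to coinsurance.
10% of $1150 = $115 falls to the traveler.
Traveler responsibility: $2500 + $115 = $2615.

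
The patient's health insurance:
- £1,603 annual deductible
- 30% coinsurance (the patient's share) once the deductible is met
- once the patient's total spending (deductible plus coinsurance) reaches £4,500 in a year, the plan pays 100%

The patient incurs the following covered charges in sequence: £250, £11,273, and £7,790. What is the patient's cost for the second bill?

Bill 1, £250: fully absorbed by the deductible. Patient pays £250; OOP now £250.
Bill 2, £11,273: deductible takes £1,353, £9,920 remains; patient's 30% is £2,976. Deductible plus coinsurance: £1,353 + £2,976 = £4,329. OOP would hit £4,579 > £4,500, so the cap limits the patient to £4,500 − £250 = £4,250.

£4,250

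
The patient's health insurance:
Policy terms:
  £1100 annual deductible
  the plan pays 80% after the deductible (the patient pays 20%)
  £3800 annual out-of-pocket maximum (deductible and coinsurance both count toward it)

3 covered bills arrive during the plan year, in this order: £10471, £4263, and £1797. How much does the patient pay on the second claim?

Claim 1 (£10471): deductible takes £1100, £9371 remains; patient's 20% is £1874.20. Patient owes £2974.20 (running OOP £2974.20).
Claim 2 (£4263): deductible already satisfied, so patient's share is 20% × £4263 = £852.60. OOP would hit £3826.80 > £3800, so the cap limits the patient to £3800 − £2974.20 = £825.80.

£825.80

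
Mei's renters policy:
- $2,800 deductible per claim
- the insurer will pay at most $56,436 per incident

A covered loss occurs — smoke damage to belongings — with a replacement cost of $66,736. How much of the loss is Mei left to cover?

$10,300

Less the $2,800 deductible: $66,736 − $2,800 = $63,936.
The $56,436 per-incident cap binds; insurer pays $56,436.
Tenant's share is the uncovered remainder: $66,736 − $56,436 = $10,300.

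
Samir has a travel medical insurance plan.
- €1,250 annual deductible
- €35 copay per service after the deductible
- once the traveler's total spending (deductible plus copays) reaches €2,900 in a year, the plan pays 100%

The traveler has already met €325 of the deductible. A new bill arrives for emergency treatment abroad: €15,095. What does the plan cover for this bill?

€14,135

Remaining deductible: €1,250 − €325 = €925.
The remaining €14,170 (= €15,095 − €925) moves to the copay.
Copay on this service: €35.
So the traveler owes €925 + €35 = €960 before any cap.
Year-to-date out-of-pocket becomes €325 + €960 = €1,285, still under the €2,900 maximum, so no cap applies.
The insurer covers the remainder: €15,095 − €960 = €14,135.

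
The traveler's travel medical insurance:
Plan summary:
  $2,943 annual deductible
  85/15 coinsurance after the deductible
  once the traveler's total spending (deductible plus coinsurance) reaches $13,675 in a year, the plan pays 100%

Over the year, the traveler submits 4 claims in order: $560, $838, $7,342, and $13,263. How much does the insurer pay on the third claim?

$4,927.45

Claim 1 — $560: entire amount goes to the deductible. Traveler pays $560; OOP now $560. Plan pays $560 − $560 = $0.
Claim 2 — $838: all of it applies to the deductible. Cost to traveler: $838. OOP to date $1,398. Insurer: $838 − $838 = $0.
Claim 3 — $7,342: deductible takes $1,545, $5,797 remains; coinsurance $5,797 × 15% = $869.55. Traveler owes $2,414.55 (running OOP $3,812.55). Plan pays $7,342 − $2,414.55 = $4,927.45.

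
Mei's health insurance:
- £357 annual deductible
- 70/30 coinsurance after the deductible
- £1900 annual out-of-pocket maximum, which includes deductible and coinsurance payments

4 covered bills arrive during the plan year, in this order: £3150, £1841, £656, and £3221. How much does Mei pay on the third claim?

Claim 1 (£3150): £357 finishes the deductible; £2793 goes to coinsurance; coinsurance £2793 × 30% = £837.90. Patient pays £1194.90; OOP now £1194.90.
Claim 2 (£1841): deductible met; 30% of £1841 = £552.30. Patient owes £552.30 (running OOP £1747.20).
Claim 3 (£656): 30% coinsurance on £656 = £196.80. OOP would hit £1944 > £1900, so the cap limits the patient to £1900 − £1747.20 = £152.80.

£152.80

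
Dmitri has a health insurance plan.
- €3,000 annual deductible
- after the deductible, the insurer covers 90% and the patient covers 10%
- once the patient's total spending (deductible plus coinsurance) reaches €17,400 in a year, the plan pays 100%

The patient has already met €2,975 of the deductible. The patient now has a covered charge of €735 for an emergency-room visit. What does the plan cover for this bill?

Remaining deductible: €3,000 − €2,975 = €25.
After the €25 deductible portion, €735 − €25 = €710 is subject to coinsurance.
10% of €710 = €71 falls to the patient.
That puts the patient's cost at €25 + €71 = €96 before any cap.
Cumulative spending €2,975 + €96 = €3,071 stays under the €17,400 maximum.
Insurer pays the balance: €735 − €96 = €639.

€639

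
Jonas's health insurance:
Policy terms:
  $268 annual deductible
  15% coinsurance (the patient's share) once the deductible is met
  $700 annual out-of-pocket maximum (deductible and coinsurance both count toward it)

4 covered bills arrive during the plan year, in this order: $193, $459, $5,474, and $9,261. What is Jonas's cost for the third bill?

$374.40

Claim 1 — $193: all of it applies to the deductible. Cost to patient: $193. OOP to date $193.
Claim 2 — $459: $75 finishes the deductible; $384 goes to coinsurance; patient's 15% is $57.60. Patient pays $132.60; OOP now $325.60.
Claim 3 — $5,474: 15% coinsurance on $5,474 = $821.10. Adding that to $325.60 gives $1,146.70, past the $700 cap; patient pays only $700 − $325.60 = $374.40.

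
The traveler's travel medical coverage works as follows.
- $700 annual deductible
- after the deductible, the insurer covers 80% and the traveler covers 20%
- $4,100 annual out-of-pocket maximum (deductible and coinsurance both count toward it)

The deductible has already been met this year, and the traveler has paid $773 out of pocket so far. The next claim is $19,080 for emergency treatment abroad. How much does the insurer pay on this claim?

$15,753

With the deductible met, the entire $19,080 is subject to coinsurance.
Traveler's 20% share of $19,080 is $3,816.
Year-to-date out-of-pocket would reach $773 + $3,816 = $4,589, above the $4,100 maximum, so the traveler pays only $4,100 − $773 = $3,327.
The insurer covers the remainder: $19,080 − $3,327 = $15,753.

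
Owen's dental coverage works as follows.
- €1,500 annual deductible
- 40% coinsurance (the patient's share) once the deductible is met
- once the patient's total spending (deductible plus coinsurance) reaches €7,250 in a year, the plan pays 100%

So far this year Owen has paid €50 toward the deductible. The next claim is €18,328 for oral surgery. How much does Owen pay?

Deductible still to meet: €1,500 − €50 = €1,450.
That leaves €18,328 − €1,450 = €16,878 for coinsurance.
Coinsurance: €16,878 × 40% = €6,751.20.
That puts the patient's cost at €1,450 + €6,751.20 = €8,201.20 before any cap.
That would bring total out-of-pocket to €8,251.20, past the €7,250 cap. The patient is capped at €7,250 − €50 = €7,200 on this claim.

€7,200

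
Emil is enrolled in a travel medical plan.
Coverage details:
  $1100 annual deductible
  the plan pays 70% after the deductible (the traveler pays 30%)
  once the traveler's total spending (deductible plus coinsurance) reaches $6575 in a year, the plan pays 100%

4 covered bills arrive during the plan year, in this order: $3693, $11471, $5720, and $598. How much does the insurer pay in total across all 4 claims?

$14907

Claim 1 — $3693: deductible takes $1100, $2593 remains; coinsurance $2593 × 30% = $777.90. Cost to traveler: $1877.90. OOP to date $1877.90. Insurer: $3693 − $1877.90 = $1815.10.
Claim 2 — $11471: 30% coinsurance on $11471 = $3441.30. Traveler pays $3441.30; OOP now $5319.20. Insurer: $11471 − $3441.30 = $8029.70.
Claim 3 — $5720: deductible already satisfied, so traveler's share is 30% × $5720 = $1716. That would push OOP to $7035.20, over the $6575 cap, so traveler pays $6575 − $5319.20 = $1255.80. Plan pays $5720 − $1255.80 = $4464.20.
Claim 4 — $598: deductible already satisfied, so traveler's share is 30% × $598 = $179.40. Adding that to $6575 gives $6754.40, past the $6575 cap; traveler pays only $6575 − $6575 = $0. Plan pays $598 − $0 = $598.
Insurer total: $1815.10 + $8029.70 + $4464.20 + $598 = $14907.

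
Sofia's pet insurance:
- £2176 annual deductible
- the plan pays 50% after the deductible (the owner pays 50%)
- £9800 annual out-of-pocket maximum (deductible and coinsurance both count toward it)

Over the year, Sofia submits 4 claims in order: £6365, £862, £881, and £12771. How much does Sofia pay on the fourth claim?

£4658

Bill 1, £6365: £2176 to deductible, leaving £4189; 50% of £4189 = £2094.50. Cost to owner: £4270.50. OOP to date £4270.50.
Bill 2, £862: deductible met; 50% of £862 = £431. Owner owes £431 (running OOP £4701.50).
Bill 3, £881: deductible met; 50% of £881 = £440.50. Cost to owner: £440.50. OOP to date £5142.
Bill 4, £12771: deductible met; 50% of £12771 = £6385.50. That would push OOP to £11527.50, over the £9800 cap, so owner pays £9800 − £5142 = £4658.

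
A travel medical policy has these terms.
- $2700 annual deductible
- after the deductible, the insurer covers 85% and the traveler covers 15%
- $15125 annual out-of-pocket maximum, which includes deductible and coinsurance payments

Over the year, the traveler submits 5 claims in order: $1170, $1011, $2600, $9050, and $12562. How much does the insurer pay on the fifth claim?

$10677.70

#1 ($1170): all of it applies to the deductible. Cost to traveler: $1170. OOP to date $1170. Plan pays $1170 − $1170 = $0.
#2 ($1011): fully absorbed by the deductible. Traveler owes $1011 (running OOP $2181). Insurer: $1011 − $1011 = $0.
#3 ($2600): $519 finishes the deductible; $2081 goes to coinsurance; 15% of $2081 = $312.15. Traveler pays $831.15; OOP now $3012.15. Insurer: $2600 − $831.15 = $1768.85.
#4 ($9050): 15% coinsurance on $9050 = $1357.50. Traveler pays $1357.50; OOP now $4369.65. Plan pays $9050 − $1357.50 = $7692.50.
#5 ($12562): deductible already satisfied, so traveler's share is 15% × $12562 = $1884.30. Cost to traveler: $1884.30. OOP to date $6253.95. Plan pays $12562 − $1884.30 = $10677.70.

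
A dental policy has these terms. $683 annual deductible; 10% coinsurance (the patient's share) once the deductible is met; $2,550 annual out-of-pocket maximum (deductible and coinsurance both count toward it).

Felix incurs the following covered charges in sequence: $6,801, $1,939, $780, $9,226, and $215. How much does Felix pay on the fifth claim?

Claim 1 — $6,801: $683 finishes the deductible; $6,118 goes to coinsurance; 10% of $6,118 = $611.80. Patient owes $1,294.80 (running OOP $1,294.80).
Claim 2 — $1,939: deductible met; 10% of $1,939 = $193.90. Patient pays $193.90; OOP now $1,488.70.
Claim 3 — $780: 10% coinsurance on $780 = $78. Patient owes $78 (running OOP $1,566.70).
Claim 4 — $9,226: deductible met; 10% of $9,226 = $922.60. Patient owes $922.60 (running OOP $2,489.30).
Claim 5 — $215: 10% coinsurance on $215 = $21.50. Patient owes $21.50 (running OOP $2,510.80).

$21.50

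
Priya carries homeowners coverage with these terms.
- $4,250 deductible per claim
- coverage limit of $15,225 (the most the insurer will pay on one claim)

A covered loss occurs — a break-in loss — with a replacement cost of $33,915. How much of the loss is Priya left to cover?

After the deductible, $33,915 − $4,250 = $29,665 remains.
Since $29,665 > $15,225, the payout is capped at $15,225.
Out of pocket: $33,915 − $15,225 = $18,690.

$18,690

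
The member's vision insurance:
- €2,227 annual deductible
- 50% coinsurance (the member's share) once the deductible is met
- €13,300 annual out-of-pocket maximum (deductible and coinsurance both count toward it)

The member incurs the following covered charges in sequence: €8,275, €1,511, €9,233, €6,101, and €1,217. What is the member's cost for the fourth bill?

€2,677

Claim 1 — €8,275: deductible takes €2,227, €6,048 remains; coinsurance €6,048 × 50% = €3,024. Member pays €5,251; OOP now €5,251.
Claim 2 — €1,511: deductible already satisfied, so member's share is 50% × €1,511 = €755.50. Member owes €755.50 (running OOP €6,006.50).
Claim 3 — €9,233: 50% coinsurance on €9,233 = €4,616.50. Cost to member: €4,616.50. OOP to date €10,623.
Claim 4 — €6,101: deductible already satisfied, so member's share is 50% × €6,101 = €3,050.50. Adding that to €10,623 gives €13,673.50, past the €13,300 cap; member pays only €13,300 − €10,623 = €2,677.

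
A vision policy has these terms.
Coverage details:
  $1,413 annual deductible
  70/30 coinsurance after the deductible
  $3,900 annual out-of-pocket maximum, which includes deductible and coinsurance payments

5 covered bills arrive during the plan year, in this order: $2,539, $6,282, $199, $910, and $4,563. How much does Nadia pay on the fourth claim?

$204.90

#1 ($2,539): $1,413 to deductible, leaving $1,126; coinsurance $1,126 × 30% = $337.80. Cost to member: $1,750.80. OOP to date $1,750.80.
#2 ($6,282): deductible already satisfied, so member's share is 30% × $6,282 = $1,884.60. Member owes $1,884.60 (running OOP $3,635.40).
#3 ($199): deductible already satisfied, so member's share is 30% × $199 = $59.70. Cost to member: $59.70. OOP to date $3,695.10.
#4 ($910): 30% coinsurance on $910 = $273. Adding that to $3,695.10 gives $3,968.10, past the $3,900 cap; member pays only $3,900 − $3,695.10 = $204.90.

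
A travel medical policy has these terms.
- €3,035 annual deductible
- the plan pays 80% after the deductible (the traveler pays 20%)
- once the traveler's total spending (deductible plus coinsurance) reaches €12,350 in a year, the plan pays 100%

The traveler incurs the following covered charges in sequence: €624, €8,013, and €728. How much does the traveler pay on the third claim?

Claim 1 — €624: fully absorbed by the deductible. Traveler owes €624 (running OOP €624).
Claim 2 — €8,013: €2,411 finishes the deductible; €5,602 goes to coinsurance; traveler's 20% is €1,120.40. Traveler pays €3,531.40; OOP now €4,155.40.
Claim 3 — €728: deductible already satisfied, so traveler's share is 20% × €728 = €145.60. Cost to traveler: €145.60. OOP to date €4,301.

€145.60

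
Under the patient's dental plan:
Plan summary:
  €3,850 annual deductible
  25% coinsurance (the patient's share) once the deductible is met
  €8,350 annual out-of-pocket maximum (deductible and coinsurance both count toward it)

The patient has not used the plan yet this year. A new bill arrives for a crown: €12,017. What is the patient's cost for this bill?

€5,891.75

Deductible not yet touched, so the first €3,850 of the bill goes to the deductible.
The remaining €8,167 (= €12,017 − €3,850) moves to coinsurance.
Patient's 25% share of €8,167 is €2,041.75.
That puts the patient's cost at €3,850 + €2,041.75 = €5,891.75 before any cap.
Year-to-date out-of-pocket becomes €0 + €5,891.75 = €5,891.75, still under the €8,350 maximum, so no cap applies.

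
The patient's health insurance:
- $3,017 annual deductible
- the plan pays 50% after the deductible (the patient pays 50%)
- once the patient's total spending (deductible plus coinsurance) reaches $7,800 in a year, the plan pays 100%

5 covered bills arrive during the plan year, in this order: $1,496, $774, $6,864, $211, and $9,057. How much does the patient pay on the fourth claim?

#1 ($1,496): entire amount goes to the deductible. Cost to patient: $1,496. OOP to date $1,496.
#2 ($774): entire amount goes to the deductible. Patient owes $774 (running OOP $2,270).
#3 ($6,864): $747 to deductible, leaving $6,117; coinsurance $6,117 × 50% = $3,058.50. Patient owes $3,805.50 (running OOP $6,075.50).
#4 ($211): 50% coinsurance on $211 = $105.50. Patient owes $105.50 (running OOP $6,181).

$105.50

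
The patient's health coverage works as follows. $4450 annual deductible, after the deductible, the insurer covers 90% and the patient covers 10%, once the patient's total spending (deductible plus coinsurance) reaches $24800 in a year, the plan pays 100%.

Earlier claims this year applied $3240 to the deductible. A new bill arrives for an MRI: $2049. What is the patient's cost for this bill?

$3240 of the $4450 deductible is already met, leaving $1210.
The remaining $839 (= $2049 − $1210) moves to coinsurance.
Coinsurance: $839 × 10% = $83.90.
So the patient owes $1210 + $83.90 = $1293.90 before any cap.
Cumulative spending $3240 + $1293.90 = $4533.90 stays under the $24800 maximum.

$1293.90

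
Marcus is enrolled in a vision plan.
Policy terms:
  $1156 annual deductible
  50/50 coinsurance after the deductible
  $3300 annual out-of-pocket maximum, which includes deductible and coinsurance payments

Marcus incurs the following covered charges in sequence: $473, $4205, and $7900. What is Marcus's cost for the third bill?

$383

Claim 1 — $473: all of it applies to the deductible. Cost to member: $473. OOP to date $473.
Claim 2 — $4205: $683 to deductible, leaving $3522; coinsurance $3522 × 50% = $1761. Member pays $2444; OOP now $2917.
Claim 3 — $7900: deductible already satisfied, so member's share is 50% × $7900 = $3950. Adding that to $2917 gives $6867, past the $3300 cap; member pays only $3300 − $2917 = $383.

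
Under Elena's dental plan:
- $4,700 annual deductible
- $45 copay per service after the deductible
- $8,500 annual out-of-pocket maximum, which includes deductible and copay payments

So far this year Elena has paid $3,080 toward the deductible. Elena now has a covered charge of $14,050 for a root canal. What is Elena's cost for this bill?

$1,665

Remaining deductible: $4,700 − $3,080 = $1,620.
That leaves $14,050 − $1,620 = $12,430 for the copay.
Copay on this service: $45.
That puts the patient's cost at $1,620 + $45 = $1,665 before any cap.
Year-to-date out-of-pocket becomes $3,080 + $1,665 = $4,745, still under the $8,500 maximum, so no cap applies.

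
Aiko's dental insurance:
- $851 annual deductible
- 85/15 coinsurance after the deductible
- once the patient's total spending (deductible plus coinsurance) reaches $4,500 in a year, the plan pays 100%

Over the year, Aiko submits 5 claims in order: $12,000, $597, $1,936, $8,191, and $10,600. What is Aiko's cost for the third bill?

$290.40

Claim 1 ($12,000): $851 to deductible, leaving $11,149; coinsurance $11,149 × 15% = $1,672.35. Patient pays $2,523.35; OOP now $2,523.35.
Claim 2 ($597): 15% coinsurance on $597 = $89.55. Patient pays $89.55; OOP now $2,612.90.
Claim 3 ($1,936): 15% coinsurance on $1,936 = $290.40. Cost to patient: $290.40. OOP to date $2,903.30.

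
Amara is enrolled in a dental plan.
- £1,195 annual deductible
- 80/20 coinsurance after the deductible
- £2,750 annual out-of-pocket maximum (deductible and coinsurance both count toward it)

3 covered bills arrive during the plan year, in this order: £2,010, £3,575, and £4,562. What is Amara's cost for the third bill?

#1 (£2,010): deductible takes £1,195, £815 remains; 20% of £815 = £163. Patient owes £1,358 (running OOP £1,358).
#2 (£3,575): deductible already satisfied, so patient's share is 20% × £3,575 = £715. Cost to patient: £715. OOP to date £2,073.
#3 (£4,562): deductible already satisfied, so patient's share is 20% × £4,562 = £912.40. OOP would hit £2,985.40 > £2,750, so the cap limits the patient to £2,750 − £2,073 = £677.

£677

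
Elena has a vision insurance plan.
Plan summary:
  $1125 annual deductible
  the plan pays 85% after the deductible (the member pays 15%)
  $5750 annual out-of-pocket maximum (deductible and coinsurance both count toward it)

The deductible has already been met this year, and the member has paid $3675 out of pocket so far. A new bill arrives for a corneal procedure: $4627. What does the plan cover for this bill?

$3932.95

With the deductible met, the entire $4627 is subject to coinsurance.
Coinsurance: $4627 × 15% = $694.05.
Year-to-date out-of-pocket becomes $3675 + $694.05 = $4369.05, still under the $5750 maximum, so no cap applies.
The insurer covers the remainder: $4627 − $694.05 = $3932.95.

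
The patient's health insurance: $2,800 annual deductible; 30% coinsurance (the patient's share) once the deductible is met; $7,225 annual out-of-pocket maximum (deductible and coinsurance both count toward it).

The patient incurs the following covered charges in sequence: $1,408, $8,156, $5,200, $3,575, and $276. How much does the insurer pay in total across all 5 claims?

Bill 1, $1,408: fully absorbed by the deductible. Patient owes $1,408 (running OOP $1,408). Insurer: $1,408 − $1,408 = $0.
Bill 2, $8,156: deductible takes $1,392, $6,764 remains; 30% of $6,764 = $2,029.20. Patient owes $3,421.20 (running OOP $4,829.20). Insurer: $8,156 − $3,421.20 = $4,734.80.
Bill 3, $5,200: deductible met; 30% of $5,200 = $1,560. Patient pays $1,560; OOP now $6,389.20. Insurer: $5,200 − $1,560 = $3,640.
Bill 4, $3,575: 30% coinsurance on $3,575 = $1,072.50. That would push OOP to $7,461.70, over the $7,225 cap, so patient pays $7,225 − $6,389.20 = $835.80. Insurer: $3,575 − $835.80 = $2,739.20.
Bill 5, $276: deductible met; 30% of $276 = $82.80. OOP would hit $7,307.80 > $7,225, so the cap limits the patient to $7,225 − $7,225 = $0. Insurer: $276 − $0 = $276.
Insurer total = bills − patient's total = $18,615 − $7,225 = $11,390.

$11,390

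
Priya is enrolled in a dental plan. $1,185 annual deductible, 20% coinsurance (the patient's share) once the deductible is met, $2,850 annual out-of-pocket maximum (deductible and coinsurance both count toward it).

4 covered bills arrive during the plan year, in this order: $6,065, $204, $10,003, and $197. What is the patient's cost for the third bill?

Claim 1 — $6,065: $1,185 to deductible, leaving $4,880; 20% of $4,880 = $976. Patient owes $2,161 (running OOP $2,161).
Claim 2 — $204: 20% coinsurance on $204 = $40.80. Patient owes $40.80 (running OOP $2,201.80).
Claim 3 — $10,003: 20% coinsurance on $10,003 = $2,000.60. Adding that to $2,201.80 gives $4,202.40, past the $2,850 cap; patient pays only $2,850 − $2,201.80 = $648.20.

$648.20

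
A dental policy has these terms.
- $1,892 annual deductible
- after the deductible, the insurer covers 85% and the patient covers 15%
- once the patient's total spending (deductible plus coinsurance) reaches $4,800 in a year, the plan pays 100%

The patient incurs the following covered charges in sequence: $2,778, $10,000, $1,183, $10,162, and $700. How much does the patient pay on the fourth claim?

Bill 1, $2,778: $1,892 to deductible, leaving $886; coinsurance $886 × 15% = $132.90. Patient owes $2,024.90 (running OOP $2,024.90).
Bill 2, $10,000: deductible already satisfied, so patient's share is 15% × $10,000 = $1,500. Patient owes $1,500 (running OOP $3,524.90).
Bill 3, $1,183: deductible met; 15% of $1,183 = $177.45. Patient owes $177.45 (running OOP $3,702.35).
Bill 4, $10,162: deductible met; 15% of $10,162 = $1,524.30. Adding that to $3,702.35 gives $5,226.65, past the $4,800 cap; patient pays only $4,800 − $3,702.35 = $1,097.65.

$1,097.65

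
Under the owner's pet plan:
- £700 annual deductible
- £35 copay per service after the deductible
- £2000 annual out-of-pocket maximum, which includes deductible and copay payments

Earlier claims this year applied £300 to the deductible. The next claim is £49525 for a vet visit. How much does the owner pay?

Remaining deductible: £700 − £300 = £400.
The remaining £49125 (= £49525 − £400) moves to the copay.
Copay on this service: £35.
That puts the owner's cost at £400 + £35 = £435 before any cap.
Year-to-date out-of-pocket becomes £300 + £435 = £735, still under the £2000 maximum, so no cap applies.

£435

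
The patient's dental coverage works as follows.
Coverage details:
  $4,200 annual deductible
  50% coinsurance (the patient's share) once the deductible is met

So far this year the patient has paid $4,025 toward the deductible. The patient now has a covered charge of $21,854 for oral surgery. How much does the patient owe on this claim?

$11,014.50

$4,025 of the $4,200 deductible is already met, leaving $175.
The remaining $21,679 (= $21,854 − $175) moves to coinsurance.
Coinsurance: $21,679 × 50% = $10,839.50.
Patient responsibility: $175 + $10,839.50 = $11,014.50.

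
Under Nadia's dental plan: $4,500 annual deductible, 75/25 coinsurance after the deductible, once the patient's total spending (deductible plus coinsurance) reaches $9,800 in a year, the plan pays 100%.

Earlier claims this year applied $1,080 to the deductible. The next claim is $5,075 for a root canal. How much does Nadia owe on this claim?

Deductible still to meet: $4,500 − $1,080 = $3,420.
The remaining $1,655 (= $5,075 − $3,420) moves to coinsurance.
Coinsurance: $1,655 × 25% = $413.75.
That puts the patient's cost at $3,420 + $413.75 = $3,833.75 before any cap.
Total out-of-pocket so far would be $1,080 + $3,833.75 = $4,913.75, below the $9,800 cap — no reduction.

$3,833.75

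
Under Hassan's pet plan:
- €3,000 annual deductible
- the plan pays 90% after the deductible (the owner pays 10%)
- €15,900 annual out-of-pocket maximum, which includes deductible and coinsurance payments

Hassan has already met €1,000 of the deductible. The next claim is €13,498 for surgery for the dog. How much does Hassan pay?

€3,149.80

€1,000 of the €3,000 deductible is already met, leaving €2,000.
That leaves €13,498 − €2,000 = €11,498 for coinsurance.
Owner's 10% share of €11,498 is €1,149.80.
Owner responsibility before any cap: €2,000 + €1,149.80 = €3,149.80.
Year-to-date out-of-pocket becomes €1,000 + €3,149.80 = €4,149.80, still under the €15,900 maximum, so no cap applies.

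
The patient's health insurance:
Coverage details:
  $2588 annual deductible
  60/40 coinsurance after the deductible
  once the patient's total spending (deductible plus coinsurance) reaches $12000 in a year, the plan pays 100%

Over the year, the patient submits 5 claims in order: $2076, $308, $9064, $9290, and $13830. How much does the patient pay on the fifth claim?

$2152

Claim 1 ($2076): entire amount goes to the deductible. Cost to patient: $2076. OOP to date $2076.
Claim 2 ($308): all of it applies to the deductible. Patient owes $308 (running OOP $2384).
Claim 3 ($9064): $204 finishes the deductible; $8860 goes to coinsurance; 40% of $8860 = $3544. Cost to patient: $3748. OOP to date $6132.
Claim 4 ($9290): deductible met; 40% of $9290 = $3716. Patient owes $3716 (running OOP $9848).
Claim 5 ($13830): deductible met; 40% of $13830 = $5532. Adding that to $9848 gives $15380, past the $12000 cap; patient pays only $12000 − $9848 = $2152.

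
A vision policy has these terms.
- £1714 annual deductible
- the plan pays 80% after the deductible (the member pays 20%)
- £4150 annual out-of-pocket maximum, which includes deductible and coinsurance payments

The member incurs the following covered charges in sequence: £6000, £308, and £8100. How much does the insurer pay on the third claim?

#1 (£6000): £1714 to deductible, leaving £4286; 20% of £4286 = £857.20. Member pays £2571.20; OOP now £2571.20. Insurer: £6000 − £2571.20 = £3428.80.
#2 (£308): deductible met; 20% of £308 = £61.60. Cost to member: £61.60. OOP to date £2632.80. Plan pays £308 − £61.60 = £246.40.
#3 (£8100): deductible met; 20% of £8100 = £1620. Adding that to £2632.80 gives £4252.80, past the £4150 cap; member pays only £4150 − £2632.80 = £1517.20. Plan pays £8100 − £1517.20 = £6582.80.

£6582.80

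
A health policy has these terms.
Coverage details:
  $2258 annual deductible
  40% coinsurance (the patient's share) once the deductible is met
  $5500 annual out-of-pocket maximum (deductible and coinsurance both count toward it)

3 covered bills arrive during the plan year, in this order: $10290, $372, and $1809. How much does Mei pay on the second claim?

Bill 1, $10290: deductible takes $2258, $8032 remains; 40% of $8032 = $3212.80. Cost to patient: $5470.80. OOP to date $5470.80.
Bill 2, $372: deductible already satisfied, so patient's share is 40% × $372 = $148.80. OOP would hit $5619.60 > $5500, so the cap limits the patient to $5500 − $5470.80 = $29.20.

$29.20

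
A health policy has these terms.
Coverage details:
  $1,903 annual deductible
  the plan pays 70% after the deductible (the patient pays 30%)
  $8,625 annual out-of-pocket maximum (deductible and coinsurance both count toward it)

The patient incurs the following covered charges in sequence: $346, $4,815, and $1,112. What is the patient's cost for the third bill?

Claim 1 — $346: all of it applies to the deductible. Cost to patient: $346. OOP to date $346.
Claim 2 — $4,815: $1,557 finishes the deductible; $3,258 goes to coinsurance; coinsurance $3,258 × 30% = $977.40. Patient owes $2,534.40 (running OOP $2,880.40).
Claim 3 — $1,112: 30% coinsurance on $1,112 = $333.60. Patient owes $333.60 (running OOP $3,214).

$333.60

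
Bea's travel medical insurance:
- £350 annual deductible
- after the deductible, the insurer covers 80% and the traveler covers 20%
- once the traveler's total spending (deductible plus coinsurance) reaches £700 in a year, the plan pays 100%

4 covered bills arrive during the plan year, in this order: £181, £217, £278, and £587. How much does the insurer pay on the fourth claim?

£469.60

Claim 1 — £181: fully absorbed by the deductible. Cost to traveler: £181. OOP to date £181. Insurer: £181 − £181 = £0.
Claim 2 — £217: £169 finishes the deductible; £48 goes to coinsurance; traveler's 20% is £9.60. Cost to traveler: £178.60. OOP to date £359.60. Plan pays £217 − £178.60 = £38.40.
Claim 3 — £278: 20% coinsurance on £278 = £55.60. Traveler owes £55.60 (running OOP £415.20). Insurer: £278 − £55.60 = £222.40.
Claim 4 — £587: deductible met; 20% of £587 = £117.40. Cost to traveler: £117.40. OOP to date £532.60. Plan pays £587 − £117.40 = £469.60.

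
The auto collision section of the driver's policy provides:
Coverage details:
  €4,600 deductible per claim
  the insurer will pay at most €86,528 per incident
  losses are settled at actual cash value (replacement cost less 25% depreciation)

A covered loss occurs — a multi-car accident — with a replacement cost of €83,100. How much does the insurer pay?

€57,725

Actual cash value after 25% depreciation: €83,100 × 75% = €62,325.
Subtract the deductible: €62,325 − €4,600 = €57,725.
€57,725 is within the €86,528 limit, so the insurer pays €57,725.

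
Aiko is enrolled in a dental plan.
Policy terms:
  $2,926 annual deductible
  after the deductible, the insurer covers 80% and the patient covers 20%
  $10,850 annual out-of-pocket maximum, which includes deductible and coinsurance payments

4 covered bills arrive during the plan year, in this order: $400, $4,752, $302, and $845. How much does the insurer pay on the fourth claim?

#1 ($400): fully absorbed by the deductible. Patient owes $400 (running OOP $400). Insurer: $400 − $400 = $0.
#2 ($4,752): $2,526 finishes the deductible; $2,226 goes to coinsurance; patient's 20% is $445.20. Cost to patient: $2,971.20. OOP to date $3,371.20. Plan pays $4,752 − $2,971.20 = $1,780.80.
#3 ($302): 20% coinsurance on $302 = $60.40. Patient owes $60.40 (running OOP $3,431.60). Insurer: $302 − $60.40 = $241.60.
#4 ($845): deductible already satisfied, so patient's share is 20% × $845 = $169. Patient pays $169; OOP now $3,600.60. Plan pays $845 − $169 = $676.

$676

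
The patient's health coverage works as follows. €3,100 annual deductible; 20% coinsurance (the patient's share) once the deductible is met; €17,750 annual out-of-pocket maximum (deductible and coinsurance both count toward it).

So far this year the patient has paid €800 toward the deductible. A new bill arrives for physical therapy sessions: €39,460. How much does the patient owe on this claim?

€800 of the €3,100 deductible is already met, leaving €2,300.
The remaining €37,160 (= €39,460 − €2,300) moves to coinsurance.
20% of €37,160 = €7,432 falls to the patient.
Patient responsibility before any cap: €2,300 + €7,432 = €9,732.
Cumulative spending €800 + €9,732 = €10,532 stays under the €17,750 maximum.

€9,732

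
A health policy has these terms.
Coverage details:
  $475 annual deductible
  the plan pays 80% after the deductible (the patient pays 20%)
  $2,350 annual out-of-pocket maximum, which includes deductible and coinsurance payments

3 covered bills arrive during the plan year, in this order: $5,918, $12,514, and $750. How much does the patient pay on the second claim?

$786.40

Bill 1, $5,918: $475 to deductible, leaving $5,443; patient's 20% is $1,088.60. Patient owes $1,563.60 (running OOP $1,563.60).
Bill 2, $12,514: deductible met; 20% of $12,514 = $2,502.80. Adding that to $1,563.60 gives $4,066.40, past the $2,350 cap; patient pays only $2,350 − $1,563.60 = $786.40.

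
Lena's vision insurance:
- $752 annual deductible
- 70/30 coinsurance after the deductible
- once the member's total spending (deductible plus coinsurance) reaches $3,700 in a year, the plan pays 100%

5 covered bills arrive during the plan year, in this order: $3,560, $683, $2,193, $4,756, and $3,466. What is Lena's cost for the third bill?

$657.90

#1 ($3,560): $752 to deductible, leaving $2,808; coinsurance $2,808 × 30% = $842.40. Member owes $1,594.40 (running OOP $1,594.40).
#2 ($683): deductible met; 30% of $683 = $204.90. Cost to member: $204.90. OOP to date $1,799.30.
#3 ($2,193): deductible met; 30% of $2,193 = $657.90. Member owes $657.90 (running OOP $2,457.20).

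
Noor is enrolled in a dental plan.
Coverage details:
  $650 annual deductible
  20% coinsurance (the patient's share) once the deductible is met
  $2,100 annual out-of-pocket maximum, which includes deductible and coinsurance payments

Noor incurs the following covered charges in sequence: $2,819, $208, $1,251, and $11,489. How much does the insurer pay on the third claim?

$1,000.80

Claim 1 ($2,819): $650 to deductible, leaving $2,169; 20% of $2,169 = $433.80. Patient pays $1,083.80; OOP now $1,083.80. Insurer: $2,819 − $1,083.80 = $1,735.20.
Claim 2 ($208): deductible met; 20% of $208 = $41.60. Patient owes $41.60 (running OOP $1,125.40). Insurer: $208 − $41.60 = $166.40.
Claim 3 ($1,251): 20% coinsurance on $1,251 = $250.20. Cost to patient: $250.20. OOP to date $1,375.60. Plan pays $1,251 − $250.20 = $1,000.80.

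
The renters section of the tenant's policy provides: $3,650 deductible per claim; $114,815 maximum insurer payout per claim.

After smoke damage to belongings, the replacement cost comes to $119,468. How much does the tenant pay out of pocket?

$4,653

Less the $3,650 deductible: $119,468 − $3,650 = $115,818.
Since $115,818 > $114,815, the payout is capped at $114,815.
Out of pocket: $119,468 − $114,815 = $4,653.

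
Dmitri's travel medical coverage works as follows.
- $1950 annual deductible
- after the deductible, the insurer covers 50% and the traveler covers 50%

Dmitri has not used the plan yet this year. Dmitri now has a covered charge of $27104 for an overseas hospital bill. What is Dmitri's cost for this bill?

$14527

The full $1950 deductible is still open; $1950 of this bill applies to it.
After the $1950 deductible portion, $27104 − $1950 = $25154 is subject to coinsurance.
Coinsurance: $25154 × 50% = $12577.
So the traveler owes $1950 + $12577 = $14527.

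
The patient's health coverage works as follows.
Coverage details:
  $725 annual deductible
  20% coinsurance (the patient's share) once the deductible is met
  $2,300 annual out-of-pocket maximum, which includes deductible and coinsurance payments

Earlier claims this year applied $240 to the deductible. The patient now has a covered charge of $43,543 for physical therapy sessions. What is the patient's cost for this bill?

$2,060

Remaining deductible: $725 − $240 = $485.
That leaves $43,543 − $485 = $43,058 for coinsurance.
20% of $43,058 = $8,611.60 falls to the patient.
So the patient owes $485 + $8,611.60 = $9,096.60 before any cap.
Year-to-date out-of-pocket would reach $240 + $9,096.60 = $9,336.60, above the $2,300 maximum, so the patient pays only $2,300 − $240 = $2,060.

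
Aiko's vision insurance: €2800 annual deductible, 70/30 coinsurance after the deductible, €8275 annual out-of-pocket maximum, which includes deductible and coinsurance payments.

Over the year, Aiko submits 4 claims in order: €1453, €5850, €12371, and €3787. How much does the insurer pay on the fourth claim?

Claim 1 — €1453: fully absorbed by the deductible. Cost to member: €1453. OOP to date €1453. Insurer: €1453 − €1453 = €0.
Claim 2 — €5850: €1347 to deductible, leaving €4503; coinsurance €4503 × 30% = €1350.90. Cost to member: €2697.90. OOP to date €4150.90. Insurer: €5850 − €2697.90 = €3152.10.
Claim 3 — €12371: 30% coinsurance on €12371 = €3711.30. Member owes €3711.30 (running OOP €7862.20). Insurer: €12371 − €3711.30 = €8659.70.
Claim 4 — €3787: deductible already satisfied, so member's share is 30% × €3787 = €1136.10. Adding that to €7862.20 gives €8998.30, past the €8275 cap; member pays only €8275 − €7862.20 = €412.80. Plan pays €3787 − €412.80 = €3374.20.

€3374.20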